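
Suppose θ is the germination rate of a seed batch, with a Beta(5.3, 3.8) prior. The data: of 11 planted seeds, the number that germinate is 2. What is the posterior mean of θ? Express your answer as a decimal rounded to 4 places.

Posterior mean ≈ 0.3632

Observing 2 successes and 9 failures updates Beta(5.3, 3.8) by adding the success and failure counts to the two shape parameters: α = 5.3+2 = 7.3, β = 3.8+9 = 12.8.
E[θ | data] = 7.3/(7.3+12.8) = 0.3632.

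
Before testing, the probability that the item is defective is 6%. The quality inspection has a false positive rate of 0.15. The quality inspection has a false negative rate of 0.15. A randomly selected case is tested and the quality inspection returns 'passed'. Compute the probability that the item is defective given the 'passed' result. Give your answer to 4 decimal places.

Write H for 'the item is defective'. Prior odds H:¬H = 0.06/0.94 = 0.063830. For the 'passed' outcome, the likelihood ratio is 0.15/0.85 = 0.17647.
Posterior odds = 0.063830 × 0.17647 = 0.011264, so P(H|E) = 0.011264/(1+0.011264) = 0.0111.

P(H | E) ≈ 0.0111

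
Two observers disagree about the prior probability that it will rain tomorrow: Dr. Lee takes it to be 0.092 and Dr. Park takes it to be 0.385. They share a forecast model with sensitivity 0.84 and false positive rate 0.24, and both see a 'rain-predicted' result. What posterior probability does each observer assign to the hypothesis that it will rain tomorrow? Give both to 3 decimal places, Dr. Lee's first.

Dr. Lee: 0.262; Dr. Park: 0.687

P('+'|H) = 0.84, P('+'|¬H) = 0.24.
Dr. Lee: numerator 0.84·0.092 = 0.077280; evidence = 0.077280+0.24·0.908 = 0.29520; posterior = 0.262.
Dr. Park: numerator 0.84·0.385 = 0.32340; evidence = 0.32340+0.24·0.615 = 0.47100; posterior = 0.687.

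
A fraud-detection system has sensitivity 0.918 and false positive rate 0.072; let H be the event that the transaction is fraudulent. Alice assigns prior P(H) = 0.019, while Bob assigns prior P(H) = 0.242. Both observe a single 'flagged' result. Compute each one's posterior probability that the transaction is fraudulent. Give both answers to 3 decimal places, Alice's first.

Alice: 0.198; Bob: 0.803

P('+'|H) = 0.918, P('+'|¬H) = 0.072.
Alice: numerator 0.918·0.019 = 0.017442; evidence = 0.017442+0.072·0.981 = 0.088074; posterior = 0.198.
Bob: numerator 0.918·0.242 = 0.22216; evidence = 0.22216+0.072·0.758 = 0.27673; posterior = 0.803.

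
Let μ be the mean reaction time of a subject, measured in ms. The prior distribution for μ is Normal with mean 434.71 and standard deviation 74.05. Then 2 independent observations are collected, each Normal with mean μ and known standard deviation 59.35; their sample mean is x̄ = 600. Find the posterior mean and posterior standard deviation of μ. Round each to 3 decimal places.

Posterior mean ≈ 559.817; posterior SD ≈ 36.511

Prior precision 1/τ₀² = 1/74.05² = 0.00018237; data precision n/σ² = 2/59.35² = 0.00056779.
Posterior precision = 0.00018237 + 0.00056779 = 0.00075016, giving posterior SD = 1/√0.00075016 = 36.511.
Posterior mean = (0.00018237·434.71 + 0.00056779·600) / 0.00075016 = 559.817.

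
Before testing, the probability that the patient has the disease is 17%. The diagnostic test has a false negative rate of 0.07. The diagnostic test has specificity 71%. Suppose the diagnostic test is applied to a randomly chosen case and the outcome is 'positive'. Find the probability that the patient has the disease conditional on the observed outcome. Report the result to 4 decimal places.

Write H for 'the patient has the disease'. Prior odds H:¬H = 0.17/0.83 = 0.20482. For the 'positive' outcome, the likelihood ratio is 0.93/0.29 = 3.2069.
Posterior odds = 0.20482 × 3.2069 = 0.65683, so P(H|E) = 0.65683/(1+0.65683) = 0.3964.

P(H | E) ≈ 0.3964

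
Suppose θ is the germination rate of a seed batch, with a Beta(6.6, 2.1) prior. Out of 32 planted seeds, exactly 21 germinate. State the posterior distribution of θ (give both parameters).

Observing 21 successes and 11 failures updates Beta(6.6, 2.1) by adding the success and failure counts to the two shape parameters: α = 6.6+21 = 27.6, β = 2.1+11 = 13.1.

Posterior: Beta(27.6, 13.1)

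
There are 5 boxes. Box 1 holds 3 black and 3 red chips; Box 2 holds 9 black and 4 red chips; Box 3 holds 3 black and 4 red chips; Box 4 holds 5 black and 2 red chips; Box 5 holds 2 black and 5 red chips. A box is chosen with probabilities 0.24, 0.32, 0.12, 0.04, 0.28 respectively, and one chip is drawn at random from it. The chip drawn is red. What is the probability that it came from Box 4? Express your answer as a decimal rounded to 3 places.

P(red|Box 1) = 0.5; P(red|Box 2) = 0.3077; P(red|Box 3) = 0.5714; P(red|Box 4) = 0.2857; P(red|Box 5) = 0.7143.
Prior × likelihood for each source: 0.24·0.5=0.1200, 0.32·0.3077=0.09846, 0.12·0.5714=0.06857, 0.04·0.2857=0.01143, 0.28·0.7143=0.2000. Summing gives P(red) = 0.49846.
P(Box 4 | red) = 0.01143 / 0.49846 = 0.023.

Posterior probability ≈ 0.023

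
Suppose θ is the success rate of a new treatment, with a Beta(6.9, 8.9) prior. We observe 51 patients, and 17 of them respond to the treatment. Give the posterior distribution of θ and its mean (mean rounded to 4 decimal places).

The binomial likelihood is conjugate to the Beta prior: with 17 successes and 34 failures, the posterior is Beta(6.9+17, 8.9+34) = Beta(23.9, 42.9).
E[θ | data] = 23.9/(23.9+42.9) = 0.3578.

Posterior: Beta(23.9, 42.9); mean ≈ 0.3578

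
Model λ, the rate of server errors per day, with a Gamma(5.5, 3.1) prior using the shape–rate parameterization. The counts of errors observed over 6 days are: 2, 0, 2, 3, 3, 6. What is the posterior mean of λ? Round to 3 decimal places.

Posterior mean ≈ 2.363

Total count ∑xᵢ = 16 over n = 6 days.
Gamma is conjugate to the Poisson likelihood: posterior is Gamma(shape = 5.5+16 = 21.5, rate = 3.1+6 = 9.1).
E[λ | data] = 21.5/9.1 = 2.363.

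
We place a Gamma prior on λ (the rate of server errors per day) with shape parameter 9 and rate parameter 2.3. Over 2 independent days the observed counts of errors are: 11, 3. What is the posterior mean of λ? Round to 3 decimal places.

Total count ∑xᵢ = 14 over n = 2 days.
Gamma is conjugate to the Poisson likelihood: posterior is Gamma(shape = 9+14 = 23, rate = 2.3+2 = 4.3).
Posterior mean = shape/rate = 23/4.3 = 5.349.

Posterior mean ≈ 5.349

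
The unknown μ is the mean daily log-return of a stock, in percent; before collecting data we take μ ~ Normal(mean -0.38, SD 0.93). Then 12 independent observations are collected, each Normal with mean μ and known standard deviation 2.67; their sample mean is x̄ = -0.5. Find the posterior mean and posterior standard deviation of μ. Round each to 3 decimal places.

Posterior mean ≈ -0.451; posterior SD ≈ 0.593

With known σ, the Normal prior is conjugate. Weight on the data is w = (n/σ²)/(n/σ² + 1/τ₀²) = 1.68329/(1.68329+1.15620) = 0.59281.
Posterior mean = w·x̄ + (1−w)·μ₀ = 0.59281·-0.5 + 0.40719·-0.38 = -0.451. Posterior variance = 1/(1.68329+1.15620) = 0.352176, so SD = 0.593.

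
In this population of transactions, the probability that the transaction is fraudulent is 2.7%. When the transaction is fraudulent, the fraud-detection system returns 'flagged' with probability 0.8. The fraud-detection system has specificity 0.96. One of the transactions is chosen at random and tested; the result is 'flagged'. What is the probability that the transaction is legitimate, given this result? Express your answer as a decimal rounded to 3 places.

Let H be the event that the transaction is fraudulent. P(H) = 0.027, so P(¬H) = 0.973. With E the 'flagged' result, P(E|H) = 0.8 and P(E|¬H) = 0.04.
P(E) = 0.8·0.027 + 0.04·0.973 = 0.021600 + 0.038920 = 0.060520.
By Bayes' theorem, P(H|E) = 0.021600 / 0.060520 = 0.357. Hence P(¬H|E) = 1 − 0.357 = 0.643.

P(¬H | E) ≈ 0.643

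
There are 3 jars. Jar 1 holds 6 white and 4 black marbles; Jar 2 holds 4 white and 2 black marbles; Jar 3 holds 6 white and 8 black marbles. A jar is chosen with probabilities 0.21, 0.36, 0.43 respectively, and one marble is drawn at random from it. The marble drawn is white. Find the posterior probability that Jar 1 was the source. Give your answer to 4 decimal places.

Posterior probability ≈ 0.2290

Tabulate prior·likelihood by source: [1] prior 0.21, lik 0.6, product 0.1260; [2] prior 0.36, lik 0.6667, product 0.2400; [3] prior 0.43, lik 0.4286, product 0.1843.
Normalizing constant = 0.55029; the posterior for Jar 1 is its product over the sum, 0.1260/0.55029 = 0.2290.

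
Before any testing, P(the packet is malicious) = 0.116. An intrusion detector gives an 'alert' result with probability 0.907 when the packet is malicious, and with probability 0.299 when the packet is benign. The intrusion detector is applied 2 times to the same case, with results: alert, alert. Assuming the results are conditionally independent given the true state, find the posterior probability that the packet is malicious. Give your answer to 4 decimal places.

With H the event that the packet is malicious, the joint likelihood of the observed sequence is P(data|H) = 0.907·0.907 = 0.82265 and P(data|¬H) = 0.299·0.299 = 0.089401.
Bayes: P(H|data) = 0.116·0.82265 / (0.116·0.82265 + 0.884·0.089401) = 0.095427/0.17446 = 0.5470.

Posterior P(H) ≈ 0.5470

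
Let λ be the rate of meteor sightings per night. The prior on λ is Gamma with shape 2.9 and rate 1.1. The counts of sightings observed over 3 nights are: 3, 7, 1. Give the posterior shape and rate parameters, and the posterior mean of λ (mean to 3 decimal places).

Posterior: Gamma(shape=13.9, rate=4.1); mean ≈ 3.390

The Poisson likelihood adds the total count to the shape and the number of exposure periods to the rate. Here ∑xᵢ = 11 and n = 3, so shape 2.9→13.9 and rate 1.1→4.1.
Posterior mean = shape/rate = 13.9/4.1 = 3.390.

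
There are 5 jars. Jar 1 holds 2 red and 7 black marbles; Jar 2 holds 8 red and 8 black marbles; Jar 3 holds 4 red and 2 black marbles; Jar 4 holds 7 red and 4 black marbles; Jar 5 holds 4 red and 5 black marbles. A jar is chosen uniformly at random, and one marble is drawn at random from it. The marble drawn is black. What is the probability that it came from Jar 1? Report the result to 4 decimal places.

Tabulate prior·likelihood by source: [1] prior 0.2, lik 0.7778, product 0.1556; [2] prior 0.2, lik 0.5, product 0.1000; [3] prior 0.2, lik 0.3333, product 0.06667; [4] prior 0.2, lik 0.3636, product 0.07273; [5] prior 0.2, lik 0.5556, product 0.1111.
Normalizing constant = 0.50606; the posterior for Jar 1 is its product over the sum, 0.1556/0.50606 = 0.3074.

Posterior probability ≈ 0.3074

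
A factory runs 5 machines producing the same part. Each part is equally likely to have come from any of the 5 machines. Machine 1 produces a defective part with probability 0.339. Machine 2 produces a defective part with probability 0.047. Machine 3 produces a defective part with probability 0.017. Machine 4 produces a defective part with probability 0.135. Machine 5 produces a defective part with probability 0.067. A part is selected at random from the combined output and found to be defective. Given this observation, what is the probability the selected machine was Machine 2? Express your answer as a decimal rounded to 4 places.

Posterior probability ≈ 0.0777

Tabulate prior·likelihood by source: [1] prior 0.2, lik 0.339, product 0.06780; [2] prior 0.2, lik 0.047, product 0.009400; [3] prior 0.2, lik 0.017, product 0.003400; [4] prior 0.2, lik 0.135, product 0.02700; [5] prior 0.2, lik 0.067, product 0.01340.
Normalizing constant = 0.12100; the posterior for Machine 2 is its product over the sum, 0.009400/0.12100 = 0.0777.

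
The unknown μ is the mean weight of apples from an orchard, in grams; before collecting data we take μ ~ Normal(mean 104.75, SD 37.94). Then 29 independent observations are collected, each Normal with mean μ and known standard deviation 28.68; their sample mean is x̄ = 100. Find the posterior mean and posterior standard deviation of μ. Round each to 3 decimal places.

Prior precision 1/τ₀² = 1/37.94² = 0.00069471; data precision n/σ² = 29/28.68² = 0.0352565.
Posterior precision = 0.00069471 + 0.0352565 = 0.0359513, giving posterior SD = 1/√0.0359513 = 5.274.
Posterior mean = (0.00069471·104.75 + 0.0352565·100) / 0.0359513 = 100.092.

Posterior mean ≈ 100.092; posterior SD ≈ 5.274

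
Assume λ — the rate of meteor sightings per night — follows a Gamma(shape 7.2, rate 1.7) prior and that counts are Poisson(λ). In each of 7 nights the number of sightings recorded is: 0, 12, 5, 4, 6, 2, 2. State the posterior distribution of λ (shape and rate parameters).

Posterior: Gamma(shape=38.2, rate=8.7)

The Poisson likelihood adds the total count to the shape and the number of exposure periods to the rate. Here ∑xᵢ = 31 and n = 7, so shape 7.2→38.2 and rate 1.7→8.7.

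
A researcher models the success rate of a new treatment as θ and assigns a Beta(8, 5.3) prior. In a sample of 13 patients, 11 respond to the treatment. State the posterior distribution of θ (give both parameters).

Posterior: Beta(19, 7.3)

Observing 11 successes and 2 failures updates Beta(8, 5.3) by adding the success and failure counts to the two shape parameters: α = 8+11 = 19, β = 5.3+2 = 7.3.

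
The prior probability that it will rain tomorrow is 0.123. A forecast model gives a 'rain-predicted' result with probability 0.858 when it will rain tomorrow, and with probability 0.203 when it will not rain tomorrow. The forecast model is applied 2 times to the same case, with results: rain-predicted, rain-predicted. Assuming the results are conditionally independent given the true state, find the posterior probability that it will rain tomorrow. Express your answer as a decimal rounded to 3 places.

Let H be the event that it will rain tomorrow; start with P(H) = 0.123. P('rain-predicted'|H) = 0.858, P('rain-predicted'|¬H) = 0.203.
Update on result 1 ('rain-predicted'): P(H) ← 0.858·0.1230 / (0.858·0.1230 + 0.203·0.8770) = 0.10553/0.28357 = 0.3722.
Update on result 2 ('rain-predicted'): P(H) ← 0.858·0.3722 / (0.858·0.3722 + 0.203·0.6278) = 0.31932/0.44677 = 0.7147.

Posterior P(H) ≈ 0.715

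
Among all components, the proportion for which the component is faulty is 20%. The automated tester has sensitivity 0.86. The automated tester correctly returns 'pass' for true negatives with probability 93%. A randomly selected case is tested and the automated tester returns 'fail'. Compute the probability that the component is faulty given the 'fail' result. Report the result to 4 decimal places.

P(H | E) ≈ 0.7544

Let H be the event that the component is faulty. P(H) = 0.2, so P(¬H) = 0.8. With E the 'fail' result, P(E|H) = 0.86 and P(E|¬H) = 0.07.
P(E) = 0.86·0.2 + 0.07·0.8 = 0.17200 + 0.056000 = 0.22800.
By Bayes' theorem, P(H|E) = 0.17200 / 0.22800 = 0.7544.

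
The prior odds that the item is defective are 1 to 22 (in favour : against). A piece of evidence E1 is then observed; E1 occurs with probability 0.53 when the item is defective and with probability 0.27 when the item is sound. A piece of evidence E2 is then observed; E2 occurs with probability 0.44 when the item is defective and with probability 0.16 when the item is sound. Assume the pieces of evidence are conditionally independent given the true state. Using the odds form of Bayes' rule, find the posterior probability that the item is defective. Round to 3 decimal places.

Prior odds = 1/22 = 0.045455. In log-odds, ln(0.045455) = -3.0910.
Add log likelihood ratios: ln(1.9630) + ln(2.7500) = 1.6861.
Posterior log-odds = -1.4050, so posterior odds = exp(-1.4050) = 0.24537. Converting, P(H|E) = 0.24537/1.2454 = 0.197.

Posterior probability ≈ 0.197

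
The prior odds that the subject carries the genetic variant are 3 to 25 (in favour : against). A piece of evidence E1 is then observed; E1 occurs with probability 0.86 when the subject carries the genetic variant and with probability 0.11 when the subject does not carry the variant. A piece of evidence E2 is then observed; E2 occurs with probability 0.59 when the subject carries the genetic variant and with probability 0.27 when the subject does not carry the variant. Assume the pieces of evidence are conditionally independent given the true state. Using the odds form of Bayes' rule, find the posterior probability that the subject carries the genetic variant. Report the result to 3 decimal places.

Prior odds = 3/25 = 0.12000.
Likelihood ratio for E1 = 0.86/0.11 = 7.8182.
Likelihood ratio for E2 = 0.59/0.27 = 2.1852.
Posterior odds = prior odds × LR₁ × LR₂ = 2.0501.
Posterior probability = odds/(1+odds) = 2.0501/3.0501 = 0.672.

Posterior probability ≈ 0.672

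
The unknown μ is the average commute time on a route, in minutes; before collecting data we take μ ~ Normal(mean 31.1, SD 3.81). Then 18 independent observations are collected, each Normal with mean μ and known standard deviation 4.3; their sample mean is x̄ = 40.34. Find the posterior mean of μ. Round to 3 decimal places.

Posterior mean ≈ 39.729

Prior precision 1/τ₀² = 1/3.81² = 0.0688890; data precision n/σ² = 18/4.3² = 0.973499.
Posterior precision = 0.0688890 + 0.973499 = 1.04239.
Posterior mean = (0.0688890·31.1 + 0.973499·40.34) / 1.04239 = 39.729.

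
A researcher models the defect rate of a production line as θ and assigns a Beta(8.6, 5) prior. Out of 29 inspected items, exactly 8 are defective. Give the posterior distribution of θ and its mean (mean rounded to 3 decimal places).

Observing 8 successes and 21 failures updates Beta(8.6, 5) by adding the success and failure counts to the two shape parameters: α = 8.6+8 = 16.6, β = 5+21 = 26.
Posterior mean = α/(α+β) = 16.6/42.6 = 0.390.

Posterior: Beta(16.6, 26); mean ≈ 0.390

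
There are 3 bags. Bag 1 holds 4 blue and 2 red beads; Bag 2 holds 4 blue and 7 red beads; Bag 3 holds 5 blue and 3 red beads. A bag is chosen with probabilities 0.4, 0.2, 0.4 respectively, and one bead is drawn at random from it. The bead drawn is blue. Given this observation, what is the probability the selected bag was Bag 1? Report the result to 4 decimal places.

Posterior probability ≈ 0.4524

P(blue|Bag 1) = 0.6667; P(blue|Bag 2) = 0.3636; P(blue|Bag 3) = 0.625.
Prior × likelihood for each source: 0.4·0.6667=0.2667, 0.2·0.3636=0.07273, 0.4·0.625=0.2500. Summing gives P(blue) = 0.58939.
P(Bag 1 | blue) = 0.2667 / 0.58939 = 0.4524.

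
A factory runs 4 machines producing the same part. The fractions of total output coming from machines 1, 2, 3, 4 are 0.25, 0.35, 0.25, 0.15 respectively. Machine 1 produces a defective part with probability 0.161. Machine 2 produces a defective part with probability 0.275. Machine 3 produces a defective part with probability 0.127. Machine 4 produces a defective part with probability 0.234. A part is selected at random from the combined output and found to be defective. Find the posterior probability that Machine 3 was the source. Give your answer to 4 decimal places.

P(defective|M1) = 0.161; P(defective|M2) = 0.275; P(defective|M3) = 0.127; P(defective|M4) = 0.234.
Prior × likelihood for each source: 0.25·0.161=0.04025, 0.35·0.275=0.09625, 0.25·0.127=0.03175, 0.15·0.234=0.03510. Summing gives P(defective) = 0.20335.
P(Machine 3 | defective) = 0.03175 / 0.20335 = 0.1561.

Posterior probability ≈ 0.1561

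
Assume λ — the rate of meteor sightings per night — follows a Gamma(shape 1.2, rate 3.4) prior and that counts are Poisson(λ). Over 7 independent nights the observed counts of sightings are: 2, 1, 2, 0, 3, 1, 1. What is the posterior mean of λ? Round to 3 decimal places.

Total count ∑xᵢ = 10 over n = 7 nights.
Gamma is conjugate to the Poisson likelihood: posterior is Gamma(shape = 1.2+10 = 11.2, rate = 3.4+7 = 10.4).
E[λ | data] = 11.2/10.4 = 1.077.

Posterior mean ≈ 1.077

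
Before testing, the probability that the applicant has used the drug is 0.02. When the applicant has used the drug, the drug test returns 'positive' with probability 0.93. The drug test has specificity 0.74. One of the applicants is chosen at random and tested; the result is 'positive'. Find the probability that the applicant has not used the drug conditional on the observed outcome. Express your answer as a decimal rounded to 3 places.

P(¬H | E) ≈ 0.932

Let H be the event that the applicant has used the drug. P(H) = 0.02, so P(¬H) = 0.98. With E the 'positive' result, P(E|H) = 0.93 and P(E|¬H) = 0.26.
P(E) = 0.93·0.02 + 0.26·0.98 = 0.018600 + 0.25480 = 0.27340.
By Bayes' theorem, P(H|E) = 0.018600 / 0.27340 = 0.068. Hence P(¬H|E) = 1 − 0.068 = 0.932.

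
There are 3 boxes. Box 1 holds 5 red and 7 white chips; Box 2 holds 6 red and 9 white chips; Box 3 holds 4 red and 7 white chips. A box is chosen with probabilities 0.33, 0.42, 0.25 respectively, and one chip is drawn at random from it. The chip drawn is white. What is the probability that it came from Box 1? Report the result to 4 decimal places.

P(white|Box 1) = 0.5833; P(white|Box 2) = 0.6; P(white|Box 3) = 0.6364.
Prior × likelihood for each source: 0.33·0.5833=0.1925, 0.42·0.6=0.2520, 0.25·0.6364=0.1591. Summing gives P(white) = 0.60359.
P(Box 1 | white) = 0.1925 / 0.60359 = 0.3189.

Posterior probability ≈ 0.3189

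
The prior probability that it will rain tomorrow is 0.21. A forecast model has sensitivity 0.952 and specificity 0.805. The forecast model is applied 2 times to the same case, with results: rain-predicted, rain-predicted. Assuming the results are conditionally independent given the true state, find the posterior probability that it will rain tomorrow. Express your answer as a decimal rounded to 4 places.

Let H be the event that it will rain tomorrow; start with P(H) = 0.21. P('rain-predicted'|H) = 0.952, P('rain-predicted'|¬H) = 0.195.
Update on result 1 ('rain-predicted'): P(H) ← 0.952·0.2100 / (0.952·0.2100 + 0.195·0.7900) = 0.19992/0.35397 = 0.5648.
Update on result 2 ('rain-predicted'): P(H) ← 0.952·0.5648 / (0.952·0.5648 + 0.195·0.4352) = 0.53768/0.62255 = 0.8637.

Posterior P(H) ≈ 0.8637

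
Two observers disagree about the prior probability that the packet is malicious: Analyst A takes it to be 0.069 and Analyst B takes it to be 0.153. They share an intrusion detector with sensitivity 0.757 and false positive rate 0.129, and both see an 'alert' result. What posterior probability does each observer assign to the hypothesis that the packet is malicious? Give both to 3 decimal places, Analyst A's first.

P('+'|H) = 0.757, P('+'|¬H) = 0.129.
Analyst A: numerator 0.757·0.069 = 0.052233; evidence = 0.052233+0.129·0.931 = 0.17233; posterior = 0.303.
Analyst B: numerator 0.757·0.153 = 0.11582; evidence = 0.11582+0.129·0.847 = 0.22508; posterior = 0.515.

Analyst A: 0.303; Analyst B: 0.515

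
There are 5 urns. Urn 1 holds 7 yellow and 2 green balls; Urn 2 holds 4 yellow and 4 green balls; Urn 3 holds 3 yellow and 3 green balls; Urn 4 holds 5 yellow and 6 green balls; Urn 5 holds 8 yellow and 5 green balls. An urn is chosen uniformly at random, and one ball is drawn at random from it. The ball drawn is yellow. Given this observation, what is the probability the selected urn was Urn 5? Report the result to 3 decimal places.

Tabulate prior·likelihood by source: [1] prior 0.2, lik 0.7778, product 0.1556; [2] prior 0.2, lik 0.5, product 0.1000; [3] prior 0.2, lik 0.5, product 0.1000; [4] prior 0.2, lik 0.4545, product 0.09091; [5] prior 0.2, lik 0.6154, product 0.1231.
Normalizing constant = 0.56954; the posterior for Urn 5 is its product over the sum, 0.1231/0.56954 = 0.216.

Posterior probability ≈ 0.216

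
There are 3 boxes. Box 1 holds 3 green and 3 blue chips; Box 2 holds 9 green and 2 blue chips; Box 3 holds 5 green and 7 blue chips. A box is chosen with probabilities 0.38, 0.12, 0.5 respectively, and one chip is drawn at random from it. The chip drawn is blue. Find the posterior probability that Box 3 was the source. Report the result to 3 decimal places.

Posterior probability ≈ 0.579

Tabulate prior·likelihood by source: [1] prior 0.38, lik 0.5, product 0.1900; [2] prior 0.12, lik 0.1818, product 0.02182; [3] prior 0.5, lik 0.5833, product 0.2917.
Normalizing constant = 0.50348; the posterior for Box 3 is its product over the sum, 0.2917/0.50348 = 0.579.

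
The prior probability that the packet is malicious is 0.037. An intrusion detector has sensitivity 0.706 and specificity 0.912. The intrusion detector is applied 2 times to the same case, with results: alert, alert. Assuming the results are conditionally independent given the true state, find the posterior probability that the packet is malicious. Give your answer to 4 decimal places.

Let H be the event that the packet is malicious; start with P(H) = 0.037. P('alert'|H) = 0.706, P('alert'|¬H) = 0.088.
Update on result 1 ('alert'): P(H) ← 0.706·0.0370 / (0.706·0.0370 + 0.088·0.9630) = 0.026122/0.11087 = 0.2356.
Update on result 2 ('alert'): P(H) ← 0.706·0.2356 / (0.706·0.2356 + 0.088·0.7644) = 0.16635/0.23361 = 0.7121.

Posterior P(H) ≈ 0.7121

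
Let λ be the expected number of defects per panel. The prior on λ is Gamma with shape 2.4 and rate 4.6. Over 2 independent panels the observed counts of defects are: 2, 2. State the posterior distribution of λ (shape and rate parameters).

Total count ∑xᵢ = 4 over n = 2 panels.
Gamma is conjugate to the Poisson likelihood: posterior is Gamma(shape = 2.4+4 = 6.4, rate = 4.6+2 = 6.6).

Posterior: Gamma(shape=6.4, rate=6.6)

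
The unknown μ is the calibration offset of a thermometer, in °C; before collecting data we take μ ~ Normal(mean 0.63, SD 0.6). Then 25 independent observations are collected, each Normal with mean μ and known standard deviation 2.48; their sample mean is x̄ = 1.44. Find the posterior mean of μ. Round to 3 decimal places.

Posterior mean ≈ 1.111

Prior precision 1/τ₀² = 1/0.6² = 2.77778; data precision n/σ² = 25/2.48² = 4.06478.
Posterior precision = 2.77778 + 4.06478 = 6.84255.
Posterior mean = (2.77778·0.63 + 4.06478·1.44) / 6.84255 = 1.111.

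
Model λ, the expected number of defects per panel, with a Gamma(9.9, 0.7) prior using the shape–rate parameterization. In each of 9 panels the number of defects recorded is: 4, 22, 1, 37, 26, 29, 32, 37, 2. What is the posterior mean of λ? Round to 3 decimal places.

Total count ∑xᵢ = 190 over n = 9 panels.
Gamma is conjugate to the Poisson likelihood: posterior is Gamma(shape = 9.9+190 = 199.9, rate = 0.7+9 = 9.7).
E[λ | data] = 199.9/9.7 = 20.608.

Posterior mean ≈ 20.608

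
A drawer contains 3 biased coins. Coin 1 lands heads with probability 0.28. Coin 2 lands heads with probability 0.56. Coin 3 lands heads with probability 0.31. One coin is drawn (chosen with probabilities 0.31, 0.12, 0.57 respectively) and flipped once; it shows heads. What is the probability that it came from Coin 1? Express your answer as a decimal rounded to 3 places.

Posterior probability ≈ 0.262

P(heads|C1) = 0.28; P(heads|C2) = 0.56; P(heads|C3) = 0.31.
Prior × likelihood for each source: 0.31·0.28=0.08680, 0.12·0.56=0.06720, 0.57·0.31=0.1767. Summing gives P(heads) = 0.33070.
P(Coin 1 | heads) = 0.08680 / 0.33070 = 0.262.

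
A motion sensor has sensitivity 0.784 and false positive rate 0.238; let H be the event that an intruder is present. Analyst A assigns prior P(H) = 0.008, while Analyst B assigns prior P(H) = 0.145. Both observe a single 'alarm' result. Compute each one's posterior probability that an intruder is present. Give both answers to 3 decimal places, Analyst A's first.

Analyst A: 0.026; Analyst B: 0.358

The likelihood ratio for an 'alarm' result is 0.784/0.238 = 3.2941.
Analyst A: prior odds 0.008/0.992 = 0.0080645; posterior odds 0.026565; posterior probability 0.026.
Analyst B: prior odds 0.145/0.855 = 0.16959; posterior odds 0.55865; posterior probability 0.358.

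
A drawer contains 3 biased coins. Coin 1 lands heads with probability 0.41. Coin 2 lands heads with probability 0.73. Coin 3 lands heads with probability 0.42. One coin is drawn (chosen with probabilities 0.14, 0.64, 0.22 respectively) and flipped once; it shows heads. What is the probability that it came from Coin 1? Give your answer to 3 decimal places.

Tabulate prior·likelihood by source: [1] prior 0.14, lik 0.41, product 0.05740; [2] prior 0.64, lik 0.73, product 0.4672; [3] prior 0.22, lik 0.42, product 0.09240.
Normalizing constant = 0.61700; the posterior for Coin 1 is its product over the sum, 0.05740/0.61700 = 0.093.

Posterior probability ≈ 0.093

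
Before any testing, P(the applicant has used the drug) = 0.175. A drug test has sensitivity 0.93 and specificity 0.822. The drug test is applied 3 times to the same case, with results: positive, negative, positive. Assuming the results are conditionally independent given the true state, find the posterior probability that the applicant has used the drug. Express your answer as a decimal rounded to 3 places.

Posterior P(H) ≈ 0.330

Let H be the event that the applicant has used the drug; start with P(H) = 0.175. P('positive'|H) = 0.93, P('positive'|¬H) = 0.178.
Update on result 1 ('positive'): P(H) ← 0.93·0.1750 / (0.93·0.1750 + 0.178·0.8250) = 0.16275/0.30960 = 0.5257.
Update on result 2 ('negative'): P(H) ← 0.07·0.5257 / (0.07·0.5257 + 0.822·0.4743) = 0.036797/0.42669 = 0.0862.
Update on result 3 ('positive'): P(H) ← 0.93·0.0862 / (0.93·0.0862 + 0.178·0.9138) = 0.080203/0.24285 = 0.3303.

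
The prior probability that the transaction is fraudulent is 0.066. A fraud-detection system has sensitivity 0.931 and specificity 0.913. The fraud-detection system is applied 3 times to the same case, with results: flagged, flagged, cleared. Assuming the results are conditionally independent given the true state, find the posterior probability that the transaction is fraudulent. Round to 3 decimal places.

Let H be the event that the transaction is fraudulent; start with P(H) = 0.066. P('flagged'|H) = 0.931, P('flagged'|¬H) = 0.087.
Update on result 1 ('flagged'): P(H) ← 0.931·0.0660 / (0.931·0.0660 + 0.087·0.9340) = 0.061446/0.14270 = 0.4306.
Update on result 2 ('flagged'): P(H) ← 0.931·0.4306 / (0.931·0.4306 + 0.087·0.5694) = 0.40087/0.45041 = 0.8900.
Update on result 3 ('cleared'): P(H) ← 0.069·0.8900 / (0.069·0.8900 + 0.913·0.1100) = 0.061411/0.16183 = 0.3795.

Posterior P(H) ≈ 0.379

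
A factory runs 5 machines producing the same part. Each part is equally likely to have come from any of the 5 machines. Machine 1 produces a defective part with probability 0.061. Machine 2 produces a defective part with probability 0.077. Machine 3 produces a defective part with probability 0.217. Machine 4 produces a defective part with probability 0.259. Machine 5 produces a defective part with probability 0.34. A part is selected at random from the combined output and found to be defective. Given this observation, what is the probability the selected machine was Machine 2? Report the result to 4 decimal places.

Posterior probability ≈ 0.0807

Tabulate prior·likelihood by source: [1] prior 0.2, lik 0.061, product 0.01220; [2] prior 0.2, lik 0.077, product 0.01540; [3] prior 0.2, lik 0.217, product 0.04340; [4] prior 0.2, lik 0.259, product 0.05180; [5] prior 0.2, lik 0.34, product 0.06800.
Normalizing constant = 0.19080; the posterior for Machine 2 is its product over the sum, 0.01540/0.19080 = 0.0807.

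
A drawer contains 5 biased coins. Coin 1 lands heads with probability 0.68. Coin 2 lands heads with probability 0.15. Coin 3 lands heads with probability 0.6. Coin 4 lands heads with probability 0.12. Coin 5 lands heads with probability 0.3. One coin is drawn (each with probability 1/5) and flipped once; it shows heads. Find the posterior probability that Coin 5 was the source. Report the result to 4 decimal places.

Posterior probability ≈ 0.1622

Tabulate prior·likelihood by source: [1] prior 0.2, lik 0.68, product 0.1360; [2] prior 0.2, lik 0.15, product 0.03000; [3] prior 0.2, lik 0.6, product 0.1200; [4] prior 0.2, lik 0.12, product 0.02400; [5] prior 0.2, lik 0.3, product 0.06000.
Normalizing constant = 0.37000; the posterior for Coin 5 is its product over the sum, 0.06000/0.37000 = 0.1622.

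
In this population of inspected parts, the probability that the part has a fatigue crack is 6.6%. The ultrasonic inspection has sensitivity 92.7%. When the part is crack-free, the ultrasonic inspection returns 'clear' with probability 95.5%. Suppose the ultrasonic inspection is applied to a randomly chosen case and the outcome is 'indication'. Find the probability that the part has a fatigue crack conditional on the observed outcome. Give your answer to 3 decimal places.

Let H be the event that the part has a fatigue crack. P(H) = 0.066, so P(¬H) = 0.934. With E the 'indication' result, P(E|H) = 0.927 and P(E|¬H) = 0.045.
P(E) = 0.927·0.066 + 0.045·0.934 = 0.061182 + 0.042030 = 0.10321.
By Bayes' theorem, P(H|E) = 0.061182 / 0.10321 = 0.593.

P(H | E) ≈ 0.593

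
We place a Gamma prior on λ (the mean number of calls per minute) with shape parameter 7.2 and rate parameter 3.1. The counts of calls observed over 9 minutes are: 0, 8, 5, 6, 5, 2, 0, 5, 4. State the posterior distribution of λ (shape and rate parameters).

The Poisson likelihood adds the total count to the shape and the number of exposure periods to the rate. Here ∑xᵢ = 35 and n = 9, so shape 7.2→42.2 and rate 3.1→12.1.

Posterior: Gamma(shape=42.2, rate=12.1)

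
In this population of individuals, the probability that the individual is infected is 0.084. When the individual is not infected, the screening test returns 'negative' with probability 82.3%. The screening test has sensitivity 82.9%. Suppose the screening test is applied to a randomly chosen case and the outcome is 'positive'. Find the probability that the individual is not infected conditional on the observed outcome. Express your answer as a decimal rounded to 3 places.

P(¬H | E) ≈ 0.700

Write H for 'the individual is infected'. Prior odds H:¬H = 0.084/0.916 = 0.091703. For the 'positive' outcome, the likelihood ratio is 0.829/0.177 = 4.6836.
Posterior odds = 0.091703 × 4.6836 = 0.42950, so P(H|E) = 0.42950/(1+0.42950) = 0.300. Then P(¬H|E) = 1 − 0.300 = 0.700.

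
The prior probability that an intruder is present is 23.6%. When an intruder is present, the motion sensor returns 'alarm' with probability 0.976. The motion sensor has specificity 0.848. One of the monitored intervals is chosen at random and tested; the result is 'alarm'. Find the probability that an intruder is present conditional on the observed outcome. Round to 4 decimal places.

P(H | E) ≈ 0.6648

Let H be the event that an intruder is present. P(H) = 0.236, so P(¬H) = 0.764. With E the 'alarm' result, P(E|H) = 0.976 and P(E|¬H) = 0.152.
P(E) = 0.976·0.236 + 0.152·0.764 = 0.23034 + 0.11613 = 0.34646.
By Bayes' theorem, P(H|E) = 0.23034 / 0.34646 = 0.6648.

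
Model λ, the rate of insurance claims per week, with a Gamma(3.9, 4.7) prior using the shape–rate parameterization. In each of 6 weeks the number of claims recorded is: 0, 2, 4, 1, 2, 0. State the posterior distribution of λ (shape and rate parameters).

Posterior: Gamma(shape=12.9, rate=10.7)

Total count ∑xᵢ = 9 over n = 6 weeks.
Gamma is conjugate to the Poisson likelihood: posterior is Gamma(shape = 3.9+9 = 12.9, rate = 4.7+6 = 10.7).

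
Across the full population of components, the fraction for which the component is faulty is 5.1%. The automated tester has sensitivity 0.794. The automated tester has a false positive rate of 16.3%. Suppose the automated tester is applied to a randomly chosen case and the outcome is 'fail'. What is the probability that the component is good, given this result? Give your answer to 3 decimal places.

P(¬H | E) ≈ 0.793

Let H be the event that the component is faulty. P(H) = 0.051, so P(¬H) = 0.949. With E the 'fail' result, P(E|H) = 0.794 and P(E|¬H) = 0.163.
P(E) = 0.794·0.051 + 0.163·0.949 = 0.040494 + 0.15469 = 0.19518.
By Bayes' theorem, P(H|E) = 0.040494 / 0.19518 = 0.207. Hence P(¬H|E) = 1 − 0.207 = 0.793.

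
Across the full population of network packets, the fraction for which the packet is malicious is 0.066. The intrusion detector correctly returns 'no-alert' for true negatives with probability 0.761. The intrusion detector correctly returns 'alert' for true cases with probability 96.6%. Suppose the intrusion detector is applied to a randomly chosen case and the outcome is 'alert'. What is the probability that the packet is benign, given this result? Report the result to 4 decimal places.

Write H for 'the packet is malicious'. Prior odds H:¬H = 0.066/0.934 = 0.070664. For the 'alert' outcome, the likelihood ratio is 0.966/0.239 = 4.0418.
Posterior odds = 0.070664 × 4.0418 = 0.28561, so P(H|E) = 0.28561/(1+0.28561) = 0.2222. Then P(¬H|E) = 1 − 0.2222 = 0.7778.

P(¬H | E) ≈ 0.7778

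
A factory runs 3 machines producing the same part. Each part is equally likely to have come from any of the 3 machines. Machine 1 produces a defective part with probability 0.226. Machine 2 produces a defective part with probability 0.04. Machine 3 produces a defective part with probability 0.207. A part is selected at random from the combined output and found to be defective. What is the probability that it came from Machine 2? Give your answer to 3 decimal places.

Tabulate prior·likelihood by source: [1] prior 0.333333, lik 0.226, product 0.07533; [2] prior 0.333333, lik 0.04, product 0.01333; [3] prior 0.333333, lik 0.207, product 0.06900.
Normalizing constant = 0.15767; the posterior for Machine 2 is its product over the sum, 0.01333/0.15767 = 0.085.

Posterior probability ≈ 0.085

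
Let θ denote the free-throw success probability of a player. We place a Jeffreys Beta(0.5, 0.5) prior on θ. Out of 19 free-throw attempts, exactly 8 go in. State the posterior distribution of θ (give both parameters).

Observing 8 successes and 11 failures updates Beta(0.5, 0.5) by adding the success and failure counts to the two shape parameters: α = 0.5+8 = 8.5, β = 0.5+11 = 11.5.

Posterior: Beta(8.5, 11.5)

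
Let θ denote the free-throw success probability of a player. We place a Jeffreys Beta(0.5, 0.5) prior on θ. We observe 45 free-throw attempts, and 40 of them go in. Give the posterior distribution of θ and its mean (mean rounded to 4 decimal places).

Posterior: Beta(40.5, 5.5); mean ≈ 0.8804

The binomial likelihood is conjugate to the Beta prior: with 40 successes and 5 failures, the posterior is Beta(0.5+40, 0.5+5) = Beta(40.5, 5.5).
E[θ | data] = 40.5/(40.5+5.5) = 0.8804.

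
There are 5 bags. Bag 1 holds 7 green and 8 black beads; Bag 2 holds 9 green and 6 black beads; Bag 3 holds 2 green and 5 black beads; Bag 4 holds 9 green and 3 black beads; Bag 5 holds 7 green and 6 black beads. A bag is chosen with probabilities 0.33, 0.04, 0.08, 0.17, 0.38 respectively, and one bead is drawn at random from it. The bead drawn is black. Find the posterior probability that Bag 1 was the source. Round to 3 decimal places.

Posterior probability ≈ 0.377

P(black|Bag 1) = 0.5333; P(black|Bag 2) = 0.4; P(black|Bag 3) = 0.7143; P(black|Bag 4) = 0.25; P(black|Bag 5) = 0.4615.
Prior × likelihood for each source: 0.33·0.5333=0.1760, 0.04·0.4=0.01600, 0.08·0.7143=0.05714, 0.17·0.25=0.04250, 0.38·0.4615=0.1754. Summing gives P(black) = 0.46703.
P(Bag 1 | black) = 0.1760 / 0.46703 = 0.377.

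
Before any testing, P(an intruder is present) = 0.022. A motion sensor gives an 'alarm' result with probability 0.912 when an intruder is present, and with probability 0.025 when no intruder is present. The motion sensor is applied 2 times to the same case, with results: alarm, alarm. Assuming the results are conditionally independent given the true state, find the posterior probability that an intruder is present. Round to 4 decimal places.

Posterior P(H) ≈ 0.9677

With H the event that an intruder is present, the joint likelihood of the observed sequence is P(data|H) = 0.912·0.912 = 0.83174 and P(data|¬H) = 0.025·0.025 = 0.00062500.
Bayes: P(H|data) = 0.022·0.83174 / (0.022·0.83174 + 0.978·0.00062500) = 0.018298/0.018910 = 0.9677.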